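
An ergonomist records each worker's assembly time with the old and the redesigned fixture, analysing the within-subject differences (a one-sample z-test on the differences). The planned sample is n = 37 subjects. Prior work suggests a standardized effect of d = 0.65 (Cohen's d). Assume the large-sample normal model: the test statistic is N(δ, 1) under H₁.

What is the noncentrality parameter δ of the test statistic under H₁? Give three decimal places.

The noncentrality parameter scales effect size by the design's sample-size factor: δ = d·√n = 0.65 × √37 = 3.9538

δ ≈ 3.954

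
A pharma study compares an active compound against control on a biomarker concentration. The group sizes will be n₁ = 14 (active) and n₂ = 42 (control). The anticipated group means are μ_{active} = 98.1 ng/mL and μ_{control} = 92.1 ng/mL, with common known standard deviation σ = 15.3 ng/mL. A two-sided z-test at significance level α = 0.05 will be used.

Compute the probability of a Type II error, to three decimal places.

Standardized effect: d = |μ_{active} − μ_{control}| / σ = |98.1 − 92.1| / 15.3 = 0.3922
Noncentrality parameter: δ = d / √(1/n₁ + 1/n₂) = 0.3922 / √(1/14 + 1/42) = 1.2707
Critical value for a two-sided test at α = 0.05: z_{α/2} = 1.960.
Power = Φ(δ − 1.960) + Φ(−δ − 1.960) = Φ(-0.689) + Φ(-3.231) = 0.2453 + 0.0006 = 0.2460.
Type II error: β = 1 − power = 1 − 0.2460 = 0.7540.

β ≈ 0.754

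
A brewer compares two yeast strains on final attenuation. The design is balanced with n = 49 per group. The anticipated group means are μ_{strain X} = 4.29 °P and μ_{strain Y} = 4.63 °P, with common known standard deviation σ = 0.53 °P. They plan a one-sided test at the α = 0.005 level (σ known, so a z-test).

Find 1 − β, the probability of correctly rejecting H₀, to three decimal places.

Standardized effect: d = |μ_{strain X} − μ_{strain Y}| / σ = |4.29 − 4.63| / 0.53 = 0.6415
Noncentrality parameter: δ = d·√(n/2) = 0.6415 × √(49/2) = 3.1753
Critical value for a one-sided test at α = 0.005: z_α = 2.576.
Power = P(Z > 2.576 − δ) = Φ(0.599) = 0.7256.

Power ≈ 0.726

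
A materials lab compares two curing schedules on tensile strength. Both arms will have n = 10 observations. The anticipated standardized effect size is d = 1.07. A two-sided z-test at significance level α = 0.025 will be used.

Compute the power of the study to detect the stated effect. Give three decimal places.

Noncentrality parameter: δ = d·√(n/2) = 1.07 × √(10/2) = 2.3926
Critical value for a two-sided test at α = 0.025: z_{α/2} = 2.241.
Power = Φ(δ − 2.241) + Φ(−δ − 2.241) = Φ(0.151) + Φ(-4.634) = 0.5601 + 0.0000 = 0.5601.

Power ≈ 0.560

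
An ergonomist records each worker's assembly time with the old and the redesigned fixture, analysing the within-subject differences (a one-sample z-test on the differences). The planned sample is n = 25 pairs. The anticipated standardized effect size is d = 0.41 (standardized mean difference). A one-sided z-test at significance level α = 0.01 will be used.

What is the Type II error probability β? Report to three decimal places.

Noncentrality parameter: δ = d·√n = 0.41 × √25 = 2.0500
One-sided α = 0.01 → critical value z_{0.01} = 2.326.
Power = P(Z > 2.326 − δ) = Φ(-0.276) = 0.3911.
Type II error: β = 1 − power = 1 − 0.3911 = 0.6089.

β ≈ 0.609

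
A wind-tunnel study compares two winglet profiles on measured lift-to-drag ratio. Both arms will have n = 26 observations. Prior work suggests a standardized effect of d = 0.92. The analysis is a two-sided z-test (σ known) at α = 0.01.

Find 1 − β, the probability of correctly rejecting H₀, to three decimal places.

Power ≈ 0.771

Noncentrality parameter: δ = d·√(n/2) = 0.92 × √(26/2) = 3.3171
Critical value for a two-sided test at α = 0.01: z_{α/2} = 2.576.
Power = Φ(δ − 2.576) + Φ(−δ − 2.576) = Φ(0.741) + Φ(-5.893) = 0.7707 + 0.0000 = 0.7707.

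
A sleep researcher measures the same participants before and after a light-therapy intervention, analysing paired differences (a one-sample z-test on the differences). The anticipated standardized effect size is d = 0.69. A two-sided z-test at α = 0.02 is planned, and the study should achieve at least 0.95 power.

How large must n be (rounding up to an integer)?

n = 34

For power 0.95 need Φ(δ − z_{0.01}) = 0.95, so δ = z_{0.01} + z_{0.05} = 2.326 + 1.645 = 3.971.
(Ignoring the negligible lower-tail rejection probability gives the usual closed-form inversion.)
δ = d·√n ⇒ n = (δ/d)² = (3.971 / 0.69)² = 33.12.
Rounding up, n = 34.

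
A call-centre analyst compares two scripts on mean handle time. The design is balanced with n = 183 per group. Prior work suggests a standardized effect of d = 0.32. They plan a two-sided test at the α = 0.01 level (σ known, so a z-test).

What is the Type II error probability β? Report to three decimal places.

β ≈ 0.314

Noncentrality parameter: δ = d·√(n/2) = 0.32 × √(183/2) = 3.0610
Critical value for a two-sided test at α = 0.01: z_{α/2} = 2.576.
Power = Φ(δ − 2.576) + Φ(−δ − 2.576) = Φ(0.485) + Φ(-5.637) = 0.6862 + 0.0000 = 0.6862.
Type II error: β = 1 − power = 1 − 0.6862 = 0.3138.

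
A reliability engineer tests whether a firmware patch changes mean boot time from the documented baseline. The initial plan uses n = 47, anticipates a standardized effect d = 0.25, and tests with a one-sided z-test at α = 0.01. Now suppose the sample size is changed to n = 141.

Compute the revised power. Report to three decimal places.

Power ≈ 0.740

With n = 141: δ = d·√n = 0.25 × √141 = 2.9686. Critical value z_{0.01} = 2.326.
Revised power = P(Z > 2.326 − δ) = Φ(0.642) = 0.7396.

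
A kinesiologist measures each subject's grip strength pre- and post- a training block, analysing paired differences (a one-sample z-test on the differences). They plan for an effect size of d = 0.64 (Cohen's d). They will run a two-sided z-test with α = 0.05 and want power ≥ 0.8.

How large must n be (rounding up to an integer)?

For power 0.8 need Φ(δ − z_{0.025}) = 0.8, so δ = z_{0.025} + z_{0.20} = 1.960 + 0.842 = 2.802.
(For δ > 0 the lower-tail rejection region contributes negligibly to power, so the one-term inversion is standard.)
δ = d·√n ⇒ n = (δ/d)² = (2.802 / 0.64)² = 19.16.
Round up to the next whole unit.

n = 20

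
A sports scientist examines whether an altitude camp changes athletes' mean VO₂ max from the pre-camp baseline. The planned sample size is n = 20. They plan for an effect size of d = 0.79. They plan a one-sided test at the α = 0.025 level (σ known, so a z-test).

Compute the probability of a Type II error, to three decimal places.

Noncentrality parameter: δ = d·√n = 0.79 × √20 = 3.5330
Critical value for a one-sided test at α = 0.025: z_α = 1.960.
Power = P(Z > 1.960 − δ) = Φ(1.573) = 0.9421.
Type II error: β = 1 − power = 1 − 0.9421 = 0.0579.

β ≈ 0.058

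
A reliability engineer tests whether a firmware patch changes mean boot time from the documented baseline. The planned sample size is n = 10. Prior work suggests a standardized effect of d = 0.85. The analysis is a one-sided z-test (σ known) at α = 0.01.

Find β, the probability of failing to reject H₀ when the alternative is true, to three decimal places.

Noncentrality parameter: δ = d·√n = 0.85 × √10 = 2.6879
One-sided α = 0.01 → critical value z_{0.01} = 2.326.
Power = Φ(δ − 2.326) = Φ(0.362) = 0.6412.
Type II error: β = 1 − power = 1 − 0.6412 = 0.3588.

β ≈ 0.359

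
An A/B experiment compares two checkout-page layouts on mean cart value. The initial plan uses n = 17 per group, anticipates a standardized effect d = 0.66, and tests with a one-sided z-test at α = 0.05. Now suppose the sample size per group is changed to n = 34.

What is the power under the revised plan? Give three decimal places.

With n = 34 per group: δ = d·√(n/2) = 0.66 × √(34/2) = 2.7212. Critical value z_{0.05} = 1.645.
Revised power = P(Z > 1.645 − δ) = Φ(1.076) = 0.8591.

Power ≈ 0.859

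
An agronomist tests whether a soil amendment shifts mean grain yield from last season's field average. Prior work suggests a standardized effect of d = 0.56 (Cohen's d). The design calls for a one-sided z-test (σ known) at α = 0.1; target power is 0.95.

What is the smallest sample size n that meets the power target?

Set Φ(δ − 1.282) = 0.95; then δ − 1.282 = Φ⁻¹(0.95) = 1.645, giving δ = 2.926.
δ = d·√n ⇒ n = (δ/d)² = (2.926 / 0.56)² = 27.31.
Rounding up, n = 28.

n = 28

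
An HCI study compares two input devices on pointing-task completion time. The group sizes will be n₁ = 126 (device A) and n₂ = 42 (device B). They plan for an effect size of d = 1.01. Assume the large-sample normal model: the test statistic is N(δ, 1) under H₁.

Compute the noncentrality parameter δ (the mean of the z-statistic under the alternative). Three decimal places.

The noncentrality parameter scales effect size by the design's sample-size factor: δ = d / √(1/n₁ + 1/n₂) = 1.01 / √(1/126 + 1/42) = 5.6686

δ ≈ 5.669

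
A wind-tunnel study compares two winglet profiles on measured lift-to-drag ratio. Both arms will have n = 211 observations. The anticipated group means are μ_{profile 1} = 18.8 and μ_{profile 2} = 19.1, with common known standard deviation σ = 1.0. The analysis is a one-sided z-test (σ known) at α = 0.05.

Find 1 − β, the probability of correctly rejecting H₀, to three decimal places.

Standardized effect: d = |μ_{profile 1} − μ_{profile 2}| / σ = |18.8 − 19.1| / 1.0 = 0.3000
Noncentrality parameter: δ = d·√(n/2) = 0.3000 × √(211/2) = 3.0814
Critical value for a one-sided test at α = 0.05: z_α = 1.645.
Power = Φ(δ − 1.645) = Φ(1.437) = 0.9246.

Power ≈ 0.925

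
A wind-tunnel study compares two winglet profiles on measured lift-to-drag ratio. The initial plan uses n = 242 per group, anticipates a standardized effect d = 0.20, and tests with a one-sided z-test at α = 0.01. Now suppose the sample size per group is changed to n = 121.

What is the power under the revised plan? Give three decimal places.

With n = 121 per group: δ = d·√(n/2) = 0.20 × √(121/2) = 1.5556. Critical value z_{0.01} = 2.326.
Revised power = P(Z > 2.326 − δ) = Φ(-0.771) = 0.2204.

Power ≈ 0.220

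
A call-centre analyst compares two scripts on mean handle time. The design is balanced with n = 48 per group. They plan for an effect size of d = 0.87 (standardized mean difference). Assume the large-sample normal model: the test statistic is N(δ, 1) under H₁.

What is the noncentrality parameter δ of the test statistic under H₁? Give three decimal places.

δ = d·√(n/2) = 0.87 × √(48/2) = 4.2621

δ ≈ 4.262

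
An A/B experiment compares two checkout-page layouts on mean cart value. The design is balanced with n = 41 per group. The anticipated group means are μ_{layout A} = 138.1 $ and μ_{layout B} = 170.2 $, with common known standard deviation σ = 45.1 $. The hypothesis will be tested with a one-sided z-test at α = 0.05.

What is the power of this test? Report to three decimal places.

Power ≈ 0.943

Standardized effect: d = |μ_{layout A} − μ_{layout B}| / σ = |138.1 − 170.2| / 45.1 = 0.7118
Noncentrality parameter: δ = d·√(n/2) = 0.7118 × √(41/2) = 3.2226
Critical value for a one-sided test at α = 0.05: z_α = 1.645.
Power = Φ(δ − 1.645) = Φ(1.578) = 0.9427.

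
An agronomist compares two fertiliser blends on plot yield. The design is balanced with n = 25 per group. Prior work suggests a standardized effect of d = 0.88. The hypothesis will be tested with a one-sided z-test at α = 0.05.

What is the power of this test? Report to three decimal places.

Power ≈ 0.929

Noncentrality parameter: δ = d·√(n/2) = 0.88 × √(25/2) = 3.1113
One-sided α = 0.05 → critical value z_{0.05} = 1.645.
Power = Φ(δ − 1.645) = Φ(1.466) = 0.9287.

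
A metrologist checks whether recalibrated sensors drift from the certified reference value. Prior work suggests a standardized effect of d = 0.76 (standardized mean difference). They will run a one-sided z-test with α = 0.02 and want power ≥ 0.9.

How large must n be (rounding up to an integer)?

For power 0.9 need Φ(δ − z_{0.02}) = 0.9, so δ = z_{0.02} + z_{0.10} = 2.054 + 1.282 = 3.335.
δ = d·√n ⇒ n = (δ/d)² = (3.335 / 0.76)² = 19.26.
Round up to the next whole unit.

n = 20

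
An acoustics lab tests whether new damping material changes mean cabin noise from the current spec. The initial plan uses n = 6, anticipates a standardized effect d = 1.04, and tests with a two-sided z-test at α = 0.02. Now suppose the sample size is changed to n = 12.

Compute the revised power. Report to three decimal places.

Power ≈ 0.899

With n = 12: δ = d·√n = 1.04 × √12 = 3.6027. Critical value z_{0.01} = 2.326.
Revised power = Φ(δ − 2.326) + Φ(−δ − 2.326) = Φ(1.276) + Φ(-5.929) = 0.8991 + 0.0000 = 0.8991.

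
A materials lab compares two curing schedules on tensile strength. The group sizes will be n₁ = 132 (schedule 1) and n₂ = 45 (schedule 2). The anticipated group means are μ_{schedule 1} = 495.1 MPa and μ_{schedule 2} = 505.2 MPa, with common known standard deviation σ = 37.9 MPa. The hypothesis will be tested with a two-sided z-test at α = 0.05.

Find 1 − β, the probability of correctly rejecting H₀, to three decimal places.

Power ≈ 0.339

Standardized effect: d = |μ_{schedule 1} − μ_{schedule 2}| / σ = |495.1 − 505.2| / 37.9 = 0.2665
Noncentrality parameter: δ = d / √(1/n₁ + 1/n₂) = 0.2665 / √(1/132 + 1/45) = 1.5438
Critical value for a two-sided test at α = 0.05: z_{α/2} = 1.960.
Power = Φ(δ − 1.960) + Φ(−δ − 1.960) = Φ(-0.416) + Φ(-3.504) = 0.3386 + 0.0002 = 0.3389.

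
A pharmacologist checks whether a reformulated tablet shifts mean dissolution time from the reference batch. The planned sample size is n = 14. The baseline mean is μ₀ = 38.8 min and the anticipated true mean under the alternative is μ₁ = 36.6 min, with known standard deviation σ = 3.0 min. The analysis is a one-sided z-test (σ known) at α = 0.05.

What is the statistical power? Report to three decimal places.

Standardized effect: d = |μ₁ − μ₀| / σ = |36.6 − 38.8| / 3.0 = 0.7333
Noncentrality parameter: δ = d·√n = 0.7333 × √14 = 2.7439
One-sided α = 0.05 → critical value z_{0.05} = 1.645.
Power = Φ(δ − 1.645) = Φ(1.099) = 0.8641.

Power ≈ 0.864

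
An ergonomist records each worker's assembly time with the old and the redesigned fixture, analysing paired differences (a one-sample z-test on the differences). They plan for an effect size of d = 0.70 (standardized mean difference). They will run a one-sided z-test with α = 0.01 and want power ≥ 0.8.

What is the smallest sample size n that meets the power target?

n = 21

Set Φ(δ − 2.326) = 0.8; then δ − 2.326 = Φ⁻¹(0.8) = 0.842, giving δ = 3.168.
δ = d·√n ⇒ n = (δ/d)² = (3.168 / 0.70)² = 20.48.
Rounding up, n = 21.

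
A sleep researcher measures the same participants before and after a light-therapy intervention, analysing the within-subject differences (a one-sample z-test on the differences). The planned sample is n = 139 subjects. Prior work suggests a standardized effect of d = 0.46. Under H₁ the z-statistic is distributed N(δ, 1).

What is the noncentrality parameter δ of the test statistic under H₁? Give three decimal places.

δ ≈ 5.423

The noncentrality parameter scales effect size by the design's sample-size factor: δ = d·√n = 0.46 × √139 = 5.4233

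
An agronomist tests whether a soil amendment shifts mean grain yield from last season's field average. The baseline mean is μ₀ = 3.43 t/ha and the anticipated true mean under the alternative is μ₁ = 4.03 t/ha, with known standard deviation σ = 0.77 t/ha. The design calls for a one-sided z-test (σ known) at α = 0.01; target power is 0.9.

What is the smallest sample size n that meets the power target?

Standardized effect: d = |μ₁ − μ₀| / σ = |4.03 − 3.43| / 0.77 = 0.7792
Set Φ(δ − 2.326) = 0.9; then δ − 2.326 = Φ⁻¹(0.9) = 1.282, giving δ = 3.608.
δ = d·√n ⇒ n = (δ/d)² = (3.608 / 0.7792)² = 21.44.
Round up to the next whole unit.

n = 22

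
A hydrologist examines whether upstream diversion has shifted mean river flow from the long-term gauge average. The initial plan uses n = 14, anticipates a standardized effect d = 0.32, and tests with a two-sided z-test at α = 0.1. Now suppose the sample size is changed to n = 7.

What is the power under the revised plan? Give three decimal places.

Power ≈ 0.219

With n = 7: δ = d·√n = 0.32 × √7 = 0.8466. Critical value z_{0.05} = 1.645.
Revised power = Φ(δ − 1.645) + Φ(−δ − 1.645) = Φ(-0.798) + Φ(-2.491) = 0.2124 + 0.0064 = 0.2187.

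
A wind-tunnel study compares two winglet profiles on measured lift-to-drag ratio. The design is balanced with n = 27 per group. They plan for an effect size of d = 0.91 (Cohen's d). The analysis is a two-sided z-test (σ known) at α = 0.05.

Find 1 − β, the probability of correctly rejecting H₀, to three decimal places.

Power ≈ 0.917

Noncentrality parameter: δ = d·√(n/2) = 0.91 × √(27/2) = 3.3436
Critical value for a two-sided test at α = 0.05: z_{α/2} = 1.960.
Power = Φ(δ − 1.960) + Φ(−δ − 1.960) = Φ(1.384) + Φ(-5.304) = 0.9168 + 0.0000 = 0.9168.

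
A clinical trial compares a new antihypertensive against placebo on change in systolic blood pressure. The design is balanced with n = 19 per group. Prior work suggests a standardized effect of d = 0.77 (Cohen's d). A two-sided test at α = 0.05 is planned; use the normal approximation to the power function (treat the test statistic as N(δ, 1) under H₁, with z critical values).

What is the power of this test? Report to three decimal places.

Power ≈ 0.660

Noncentrality parameter: δ = d·√(n/2) = 0.77 × √(19/2) = 2.3733
Two-sided α = 0.05 → critical value z_{0.025} = 1.960.
Power = Φ(δ − 1.960) + Φ(−δ − 1.960) = Φ(0.413) + Φ(-4.333) = 0.6603 + 0.0000 = 0.6603.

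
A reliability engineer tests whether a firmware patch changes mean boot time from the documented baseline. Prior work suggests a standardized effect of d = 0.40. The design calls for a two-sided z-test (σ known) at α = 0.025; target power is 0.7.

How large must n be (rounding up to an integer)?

n = 48

Set Φ(δ − 2.241) = 0.7; then δ − 2.241 = Φ⁻¹(0.7) = 0.524, giving δ = 2.766.
(For δ > 0 the lower-tail rejection region contributes negligibly to power, so the one-term inversion is standard.)
δ = d·√n ⇒ n = (δ/d)² = (2.766 / 0.40)² = 47.81.
Rounding up, n = 48.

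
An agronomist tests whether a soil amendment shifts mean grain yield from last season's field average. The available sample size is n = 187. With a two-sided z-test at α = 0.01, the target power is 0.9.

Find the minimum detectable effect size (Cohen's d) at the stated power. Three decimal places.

Need Φ(δ − 2.576) = 0.9, so δ = 2.576 + 1.282 = 3.857.
(Lower-tail contribution to power is negligible for δ > 0.)
δ = d·√n ⇒ d = δ/√n = 3.857/√187 = 0.2821.

d ≈ 0.282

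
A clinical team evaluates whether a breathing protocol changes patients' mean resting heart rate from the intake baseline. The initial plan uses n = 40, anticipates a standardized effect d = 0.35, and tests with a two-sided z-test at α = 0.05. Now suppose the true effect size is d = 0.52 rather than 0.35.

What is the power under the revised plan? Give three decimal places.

Power ≈ 0.908

With d = 0.52: δ = d·√n = 0.52 × √40 = 3.2888. Critical value z_{0.025} = 1.960.
Revised power = Φ(δ − 1.960) + Φ(−δ − 1.960) = Φ(1.329) + Φ(-5.249) = 0.9080 + 0.0000 = 0.9080.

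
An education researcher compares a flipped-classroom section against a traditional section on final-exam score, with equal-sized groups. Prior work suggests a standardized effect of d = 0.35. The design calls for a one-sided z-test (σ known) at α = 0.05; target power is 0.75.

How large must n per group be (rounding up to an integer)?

Set Φ(δ − 1.645) = 0.75; then δ − 1.645 = Φ⁻¹(0.75) = 0.674, giving δ = 2.319.
δ = d·√(n/2) ⇒ n = 2(δ/d)² = 2 × (2.319 / 0.35)² = 87.83.
Rounding up, n = 88 per group.

n = 88 per group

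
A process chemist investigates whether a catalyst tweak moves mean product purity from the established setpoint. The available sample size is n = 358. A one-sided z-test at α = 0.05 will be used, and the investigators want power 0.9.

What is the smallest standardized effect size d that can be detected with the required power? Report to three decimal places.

Need Φ(δ − 1.645) = 0.9, so δ = 1.645 + 1.282 = 2.926.
δ = d·√n ⇒ d = δ/√n = 2.926/√358 = 0.1547.

d ≈ 0.155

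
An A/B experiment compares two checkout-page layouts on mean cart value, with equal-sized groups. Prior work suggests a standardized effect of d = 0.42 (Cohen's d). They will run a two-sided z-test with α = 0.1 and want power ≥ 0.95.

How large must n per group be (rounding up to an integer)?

For power 0.95 need Φ(δ − z_{0.05}) = 0.95, so δ = z_{0.05} + z_{0.05} = 1.645 + 1.645 = 3.290.
(The Φ(−δ − z_{α/2}) term is vanishingly small for δ > 0 and is dropped in the standard sample-size formula.)
δ = d·√(n/2) ⇒ n = 2(δ/d)² = 2 × (3.290 / 0.42)² = 122.70.
Round up to the next whole unit.

n = 123 per group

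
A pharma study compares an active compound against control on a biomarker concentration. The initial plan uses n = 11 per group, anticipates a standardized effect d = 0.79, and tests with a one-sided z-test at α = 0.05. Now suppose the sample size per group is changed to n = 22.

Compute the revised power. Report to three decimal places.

With n = 22 per group: δ = d·√(n/2) = 0.79 × √(22/2) = 2.6201. Critical value z_{0.05} = 1.645.
Revised power = Φ(δ − 1.645) = Φ(0.975) = 0.8353.

Power ≈ 0.835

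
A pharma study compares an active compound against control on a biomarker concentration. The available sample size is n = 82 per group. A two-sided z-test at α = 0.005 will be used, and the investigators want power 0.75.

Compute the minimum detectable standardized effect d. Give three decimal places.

Required noncentrality: δ = z_{0.0025} + z_{0.25} = 2.807 + 0.674 = 3.482.
(Lower-tail contribution to power is negligible for δ > 0.)
δ = d·√(n/2) ⇒ d = δ/√(n/2) = 3.482/√(82/2) = 0.5437.

d ≈ 0.544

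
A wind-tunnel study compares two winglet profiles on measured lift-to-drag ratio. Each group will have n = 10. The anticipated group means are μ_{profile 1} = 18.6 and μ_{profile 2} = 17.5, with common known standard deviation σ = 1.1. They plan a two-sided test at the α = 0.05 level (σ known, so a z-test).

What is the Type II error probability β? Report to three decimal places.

Standardized effect: d = |μ_{profile 1} − μ_{profile 2}| / σ = |18.6 − 17.5| / 1.1 = 1.0000
Noncentrality parameter: δ = d·√(n/2) = 1.0000 × √(10/2) = 2.2361
Critical value for a two-sided test at α = 0.05: z_{α/2} = 1.960.
Power = Φ(δ − 1.960) + Φ(−δ − 1.960) = Φ(0.276) + Φ(-4.196) = 0.6088 + 0.0000 = 0.6088.
Type II error: β = 1 − power = 1 − 0.6088 = 0.3912.

β ≈ 0.391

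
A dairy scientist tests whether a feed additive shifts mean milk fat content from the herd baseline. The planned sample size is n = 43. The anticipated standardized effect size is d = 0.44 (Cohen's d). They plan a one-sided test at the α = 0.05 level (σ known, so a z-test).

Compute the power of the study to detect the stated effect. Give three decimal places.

Noncentrality parameter: δ = d·√n = 0.44 × √43 = 2.8853
One-sided α = 0.05 → critical value z_{0.05} = 1.645.
Power = P(Z > 1.645 − δ) = Φ(1.240) = 0.8926.

Power ≈ 0.893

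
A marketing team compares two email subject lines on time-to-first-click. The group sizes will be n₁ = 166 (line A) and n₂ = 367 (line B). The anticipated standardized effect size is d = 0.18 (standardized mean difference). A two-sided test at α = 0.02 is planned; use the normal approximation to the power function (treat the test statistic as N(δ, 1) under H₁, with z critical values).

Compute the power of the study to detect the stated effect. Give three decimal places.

Power ≈ 0.344

Noncentrality parameter: λ = d / √(1/n₁ + 1/n₂) = 0.18 / √(1/166 + 1/367) = 1.9244
Two-sided α = 0.02 → critical value z_{0.01} = 2.326.
Power = Φ(λ − 2.326) + Φ(−λ − 2.326) = Φ(-0.402) + Φ(-4.251) = 0.3439 + 0.0000 = 0.3439.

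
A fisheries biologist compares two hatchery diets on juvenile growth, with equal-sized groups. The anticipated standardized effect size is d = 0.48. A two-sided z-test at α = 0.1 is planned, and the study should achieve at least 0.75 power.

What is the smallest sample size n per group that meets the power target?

For power 0.75 need Φ(δ − z_{0.05}) = 0.75, so δ = z_{0.05} + z_{0.25} = 1.645 + 0.674 = 2.319.
(The Φ(−δ − z_{α/2}) term is vanishingly small for δ > 0 and is dropped in the standard sample-size formula.)
δ = d·√(n/2) ⇒ n = 2(δ/d)² = 2 × (2.319 / 0.48)² = 46.70.
Rounding up, n = 47 per group.

n = 47 per group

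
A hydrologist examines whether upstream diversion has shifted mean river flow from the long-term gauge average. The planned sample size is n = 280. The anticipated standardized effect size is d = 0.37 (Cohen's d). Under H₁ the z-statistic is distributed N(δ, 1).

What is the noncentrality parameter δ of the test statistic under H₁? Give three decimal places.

δ ≈ 6.191

δ = d·√n = 0.37 × √280 = 6.1913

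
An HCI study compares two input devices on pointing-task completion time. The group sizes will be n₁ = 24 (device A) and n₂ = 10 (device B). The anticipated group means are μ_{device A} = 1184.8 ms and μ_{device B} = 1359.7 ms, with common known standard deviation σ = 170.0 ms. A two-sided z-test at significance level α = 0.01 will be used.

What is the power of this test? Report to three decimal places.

Standardized effect: d = |μ_{device A} − μ_{device B}| / σ = |1184.8 − 1359.7| / 170.0 = 1.0288
Noncentrality parameter: δ = d / √(1/n₁ + 1/n₂) = 1.0288 / √(1/24 + 1/10) = 2.7334
Critical value for a two-sided test at α = 0.01: z_{α/2} = 2.576.
Power = Φ(δ − 2.576) + Φ(−δ − 2.576) = Φ(0.158) + Φ(-5.309) = 0.5626 + 0.0000 = 0.5626.

Power ≈ 0.563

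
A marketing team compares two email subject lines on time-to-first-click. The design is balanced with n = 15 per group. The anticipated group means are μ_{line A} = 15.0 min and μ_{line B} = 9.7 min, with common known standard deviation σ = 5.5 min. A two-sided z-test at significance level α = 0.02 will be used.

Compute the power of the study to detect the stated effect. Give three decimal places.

Standardized effect: d = |μ_{line A} − μ_{line B}| / σ = |15.0 − 9.7| / 5.5 = 0.9636
Noncentrality parameter: δ = d·√(n/2) = 0.9636 × √(15/2) = 2.6390
Two-sided α = 0.02 → critical value z_{0.01} = 2.326.
Power = Φ(δ − 2.326) + Φ(−δ − 2.326) = Φ(0.313) + Φ(-4.965) = 0.6227 + 0.0000 = 0.6227.

Power ≈ 0.623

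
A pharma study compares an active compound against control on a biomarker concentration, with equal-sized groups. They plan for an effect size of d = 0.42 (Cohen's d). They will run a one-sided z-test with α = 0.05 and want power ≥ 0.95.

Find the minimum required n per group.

Set Φ(δ − 1.645) = 0.95; then δ − 1.645 = Φ⁻¹(0.95) = 1.645, giving δ = 3.290.
δ = d·√(n/2) ⇒ n = 2(δ/d)² = 2 × (3.290 / 0.42)² = 122.70.
Round up to the next whole unit.

n = 123 per group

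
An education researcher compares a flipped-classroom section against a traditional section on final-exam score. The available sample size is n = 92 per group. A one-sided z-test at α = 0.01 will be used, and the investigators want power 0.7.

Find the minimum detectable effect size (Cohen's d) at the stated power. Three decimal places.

d ≈ 0.420

Need Φ(δ − 2.326) = 0.7, so δ = 2.326 + 0.524 = 2.851.
δ = d·√(n/2) ⇒ d = δ/√(n/2) = 2.851/√(92/2) = 0.4203.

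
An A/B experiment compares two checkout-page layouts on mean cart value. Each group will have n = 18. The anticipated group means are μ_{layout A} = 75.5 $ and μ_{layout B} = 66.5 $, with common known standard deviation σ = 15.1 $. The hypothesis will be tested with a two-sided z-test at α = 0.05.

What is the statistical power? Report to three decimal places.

Power ≈ 0.432

Standardized effect: d = |μ_{layout A} − μ_{layout B}| / σ = |75.5 − 66.5| / 15.1 = 0.5960
Noncentrality parameter: δ = d·√(n/2) = 0.5960 × √(18/2) = 1.7881
Critical value for a two-sided test at α = 0.05: z_{α/2} = 1.960.
Power = Φ(δ − 1.960) + Φ(−δ − 1.960) = Φ(-0.172) + Φ(-3.748) = 0.4318 + 0.0001 = 0.4319.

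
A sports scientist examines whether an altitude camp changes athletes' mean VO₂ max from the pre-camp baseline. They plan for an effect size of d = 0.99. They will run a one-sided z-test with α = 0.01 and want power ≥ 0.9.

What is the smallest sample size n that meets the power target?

Set Φ(δ − 2.326) = 0.9; then δ − 2.326 = Φ⁻¹(0.9) = 1.282, giving δ = 3.608.
δ = d·√n ⇒ n = (δ/d)² = (3.608 / 0.99)² = 13.28.
Rounding up, n = 14.

n = 14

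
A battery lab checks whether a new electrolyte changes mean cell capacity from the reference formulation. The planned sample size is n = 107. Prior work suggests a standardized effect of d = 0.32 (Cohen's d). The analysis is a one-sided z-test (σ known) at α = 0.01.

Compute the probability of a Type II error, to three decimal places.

Noncentrality parameter: δ = d·√n = 0.32 × √107 = 3.3101
One-sided α = 0.01 → critical value z_{0.01} = 2.326.
Power = Φ(δ − 2.326) = Φ(0.984) = 0.8374.
Type II error: β = 1 − power = 1 − 0.8374 = 0.1626.

β ≈ 0.163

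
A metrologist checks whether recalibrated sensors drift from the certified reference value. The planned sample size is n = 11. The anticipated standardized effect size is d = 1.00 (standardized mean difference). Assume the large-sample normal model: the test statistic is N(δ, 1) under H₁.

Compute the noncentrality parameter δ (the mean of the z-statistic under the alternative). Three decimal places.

δ ≈ 3.317

δ = d·√n = 1.00 × √11 = 3.3166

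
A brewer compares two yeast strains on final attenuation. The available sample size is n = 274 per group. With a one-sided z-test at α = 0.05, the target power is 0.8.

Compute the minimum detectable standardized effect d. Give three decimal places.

d ≈ 0.212

Required noncentrality: δ = z_{0.05} + z_{0.20} = 1.645 + 0.842 = 2.486.
δ = d·√(n/2) ⇒ d = δ/√(n/2) = 2.486/√(274/2) = 0.2124.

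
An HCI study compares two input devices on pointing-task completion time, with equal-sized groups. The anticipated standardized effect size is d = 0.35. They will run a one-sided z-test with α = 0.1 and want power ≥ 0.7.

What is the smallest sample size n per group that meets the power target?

n = 54 per group

Set Φ(δ − 1.282) = 0.7; then δ − 1.282 = Φ⁻¹(0.7) = 0.524, giving δ = 1.806.
δ = d·√(n/2) ⇒ n = 2(δ/d)² = 2 × (1.806 / 0.35)² = 53.25.
Round up to the next whole unit.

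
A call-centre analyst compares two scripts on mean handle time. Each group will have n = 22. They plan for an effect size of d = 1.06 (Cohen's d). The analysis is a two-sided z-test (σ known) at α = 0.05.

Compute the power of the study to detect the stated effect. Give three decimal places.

Power ≈ 0.940

Noncentrality parameter: λ = d·√(n/2) = 1.06 × √(22/2) = 3.5156
Two-sided α = 0.05 → critical value z_{0.025} = 1.960.
Power = Φ(λ − 1.960) + Φ(−λ − 1.960) = Φ(1.556) + Φ(-5.476) = 0.9401 + 0.0000 = 0.9401.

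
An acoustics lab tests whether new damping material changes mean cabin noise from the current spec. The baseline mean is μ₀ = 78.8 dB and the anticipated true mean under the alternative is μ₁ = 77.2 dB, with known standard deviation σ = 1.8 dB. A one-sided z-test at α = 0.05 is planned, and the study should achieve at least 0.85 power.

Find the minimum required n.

n = 10

Standardized effect: d = |μ₁ − μ₀| / σ = |77.2 − 78.8| / 1.8 = 0.8889
For power 0.85 need Φ(δ − z_{0.05}) = 0.85, so δ = z_{0.05} + z_{0.15} = 1.645 + 1.036 = 2.681.
δ = d·√n ⇒ n = (δ/d)² = (2.681 / 0.8889)² = 9.10.
Rounding up, n = 10.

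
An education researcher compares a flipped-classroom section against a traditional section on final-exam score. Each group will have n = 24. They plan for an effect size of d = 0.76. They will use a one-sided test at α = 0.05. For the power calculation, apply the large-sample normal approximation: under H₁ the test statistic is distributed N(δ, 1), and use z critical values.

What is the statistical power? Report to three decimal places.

Power ≈ 0.838

Noncentrality parameter: δ = d·√(n/2) = 0.76 × √(24/2) = 2.6327
Critical value for a one-sided test at α = 0.05: z_α = 1.645.
Power = Φ(δ − 1.645) = Φ(0.988) = 0.8384.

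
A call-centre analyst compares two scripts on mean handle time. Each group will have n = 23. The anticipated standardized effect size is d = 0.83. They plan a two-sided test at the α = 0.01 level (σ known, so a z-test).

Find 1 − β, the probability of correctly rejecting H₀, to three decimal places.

Power ≈ 0.594

Noncentrality parameter: δ = d·√(n/2) = 0.83 × √(23/2) = 2.8147
Two-sided α = 0.01 → critical value z_{0.005} = 2.576.
Power = Φ(δ − 2.576) + Φ(−δ − 2.576) = Φ(0.239) + Φ(-5.390) = 0.5944 + 0.0000 = 0.5944.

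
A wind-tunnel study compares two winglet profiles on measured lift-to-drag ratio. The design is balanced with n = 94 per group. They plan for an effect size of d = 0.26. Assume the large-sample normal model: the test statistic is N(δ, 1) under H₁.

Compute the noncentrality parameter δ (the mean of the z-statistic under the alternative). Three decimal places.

δ ≈ 1.782

δ = d·√(n/2) = 0.26 × √(94/2) = 1.7825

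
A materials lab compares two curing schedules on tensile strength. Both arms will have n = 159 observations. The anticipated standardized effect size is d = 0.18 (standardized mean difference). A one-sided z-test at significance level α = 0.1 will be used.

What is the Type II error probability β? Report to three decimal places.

Noncentrality parameter: δ = d·√(n/2) = 0.18 × √(159/2) = 1.6049
One-sided α = 0.1 → critical value z_{0.1} = 1.282.
Power = P(Z > 1.282 − δ) = Φ(0.323) = 0.6268.
Type II error: β = 1 − power = 1 − 0.6268 = 0.3732.

β ≈ 0.373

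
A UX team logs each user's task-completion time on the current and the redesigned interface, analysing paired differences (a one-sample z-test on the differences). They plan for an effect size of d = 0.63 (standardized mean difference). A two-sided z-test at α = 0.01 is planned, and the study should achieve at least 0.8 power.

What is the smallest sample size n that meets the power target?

n = 30

For power 0.8 need Φ(δ − z_{0.005}) = 0.8, so δ = z_{0.005} + z_{0.20} = 2.576 + 0.842 = 3.417.
(For δ > 0 the lower-tail rejection region contributes negligibly to power, so the one-term inversion is standard.)
δ = d·√n ⇒ n = (δ/d)² = (3.417 / 0.63)² = 29.43.
Rounding up, n = 30.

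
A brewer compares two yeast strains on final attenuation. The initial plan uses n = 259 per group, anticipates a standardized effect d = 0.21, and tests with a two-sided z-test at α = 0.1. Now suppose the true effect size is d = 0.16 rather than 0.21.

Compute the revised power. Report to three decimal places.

With d = 0.16: δ = d·√(n/2) = 0.16 × √(259/2) = 1.8208. Critical value z_{0.05} = 1.645.
Revised power = Φ(δ − 1.645) + Φ(−δ − 1.645) = Φ(0.176) + Φ(-3.466) = 0.5698 + 0.0003 = 0.5701.

Power ≈ 0.570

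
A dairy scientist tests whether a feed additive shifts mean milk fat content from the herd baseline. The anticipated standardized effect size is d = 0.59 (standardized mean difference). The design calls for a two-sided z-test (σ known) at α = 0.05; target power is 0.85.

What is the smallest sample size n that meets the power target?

For power 0.85 need Φ(δ − z_{0.025}) = 0.85, so δ = z_{0.025} + z_{0.15} = 1.960 + 1.036 = 2.996.
(The Φ(−δ − z_{α/2}) term is vanishingly small for δ > 0 and is dropped in the standard sample-size formula.)
δ = d·√n ⇒ n = (δ/d)² = (2.996 / 0.59)² = 25.79.
Round up to the next whole unit.

n = 26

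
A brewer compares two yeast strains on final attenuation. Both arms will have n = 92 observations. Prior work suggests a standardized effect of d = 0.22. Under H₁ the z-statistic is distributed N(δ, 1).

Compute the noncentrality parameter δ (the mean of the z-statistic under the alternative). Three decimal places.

δ ≈ 1.492

The noncentrality parameter scales effect size by the design's sample-size factor: δ = d·√(n/2) = 0.22 × √(92/2) = 1.4921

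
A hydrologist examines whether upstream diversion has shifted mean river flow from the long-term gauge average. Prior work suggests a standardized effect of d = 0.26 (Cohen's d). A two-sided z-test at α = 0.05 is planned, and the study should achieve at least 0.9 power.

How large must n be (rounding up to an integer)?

n = 156

For power 0.9 need Φ(δ − z_{0.025}) = 0.9, so δ = z_{0.025} + z_{0.10} = 1.960 + 1.282 = 3.242.
(Ignoring the negligible lower-tail rejection probability gives the usual closed-form inversion.)
δ = d·√n ⇒ n = (δ/d)² = (3.242 / 0.26)² = 155.44.
Rounding up, n = 156.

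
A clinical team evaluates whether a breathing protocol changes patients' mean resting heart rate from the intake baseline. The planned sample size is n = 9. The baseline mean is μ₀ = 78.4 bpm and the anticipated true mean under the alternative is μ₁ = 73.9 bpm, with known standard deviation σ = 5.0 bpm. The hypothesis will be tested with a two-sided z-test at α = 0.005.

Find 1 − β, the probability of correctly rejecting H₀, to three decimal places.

Power ≈ 0.457

Standardized effect: d = |μ₁ − μ₀| / σ = |73.9 − 78.4| / 5.0 = 0.9000
Noncentrality parameter: λ = d·√n = 0.9000 × √9 = 2.7000
Critical value for a two-sided test at α = 0.005: z_{α/2} = 2.807.
Power = Φ(λ − 2.807) + Φ(−λ − 2.807) = Φ(-0.107) + Φ(-5.507) = 0.4574 + 0.0000 = 0.4574.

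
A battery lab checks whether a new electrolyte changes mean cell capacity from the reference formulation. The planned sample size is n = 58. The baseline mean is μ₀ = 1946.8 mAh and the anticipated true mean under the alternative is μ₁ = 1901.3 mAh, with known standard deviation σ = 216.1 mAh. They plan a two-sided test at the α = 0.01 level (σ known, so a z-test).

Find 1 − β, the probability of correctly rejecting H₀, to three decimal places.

Standardized effect: d = |μ₁ − μ₀| / σ = |1901.3 − 1946.8| / 216.1 = 0.2106
Noncentrality parameter: δ = d·√n = 0.2106 × √58 = 1.6035
Two-sided α = 0.01 → critical value z_{0.005} = 2.576.
Power = Φ(δ − 2.576) + Φ(−δ − 2.576) = Φ(-0.972) + Φ(-4.179) = 0.1654 + 0.0000 = 0.1655.

Power ≈ 0.165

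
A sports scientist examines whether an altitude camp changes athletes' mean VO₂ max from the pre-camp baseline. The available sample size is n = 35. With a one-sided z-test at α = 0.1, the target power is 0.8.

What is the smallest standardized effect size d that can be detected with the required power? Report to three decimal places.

Required noncentrality: δ = z_{0.1} + z_{0.20} = 1.282 + 0.842 = 2.123.
δ = d·√n ⇒ d = δ/√n = 2.123/√35 = 0.3589.

d ≈ 0.359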